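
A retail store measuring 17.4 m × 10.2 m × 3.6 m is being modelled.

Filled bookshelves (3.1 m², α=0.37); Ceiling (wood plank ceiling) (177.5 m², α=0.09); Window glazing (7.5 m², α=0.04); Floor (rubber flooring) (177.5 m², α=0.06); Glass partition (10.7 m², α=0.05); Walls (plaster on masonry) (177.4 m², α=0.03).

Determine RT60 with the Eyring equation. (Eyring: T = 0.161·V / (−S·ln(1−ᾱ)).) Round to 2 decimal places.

2.94 s

Total surface area S = 3.1 + 177.5 + 7.5 + 177.5 + 10.7 + 177.4 = 553.7 m².
Σ(Sᵢαᵢ) = 3.1×0.37 + 177.5×0.09 + 7.5×0.04 + 177.5×0.06 + 10.7×0.05 + 177.4×0.03 = 33.929.
Mean coefficient ᾱ = A/S = 0.0613.
Eyring denominator: −S ln(1−ᾱ) = 35.027.
V = 17.4 × 10.2 × 3.6 = 638.928 m³.
RT60 = 0.161 × 638.928 / 35.027 = 2.94 s.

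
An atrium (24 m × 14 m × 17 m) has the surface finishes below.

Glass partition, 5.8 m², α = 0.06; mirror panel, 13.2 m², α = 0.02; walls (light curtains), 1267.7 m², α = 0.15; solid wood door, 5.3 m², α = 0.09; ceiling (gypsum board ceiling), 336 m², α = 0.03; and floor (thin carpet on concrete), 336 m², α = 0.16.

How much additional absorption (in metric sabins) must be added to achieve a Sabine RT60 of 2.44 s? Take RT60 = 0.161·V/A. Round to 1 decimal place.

121.8 sabins

Summing Sᵢαᵢ: 0.348 + 0.264 + 190.155 + 0.477 + 10.080 + 53.760 → A₁ = 255.084 sabins.
V = 5712 m³. Required absorption A₂ = 0.161 × 5712 / 2.44 = 376.898 sabins.
Additional absorption ΔA = 376.898 − 255.084 = 121.8 sabins.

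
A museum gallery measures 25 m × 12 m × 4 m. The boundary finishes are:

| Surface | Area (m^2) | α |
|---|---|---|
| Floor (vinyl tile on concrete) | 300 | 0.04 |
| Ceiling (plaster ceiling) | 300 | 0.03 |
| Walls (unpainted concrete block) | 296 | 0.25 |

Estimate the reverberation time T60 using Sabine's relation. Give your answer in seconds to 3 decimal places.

2.034 s

A = Σ Sᵢαᵢ = 300×0.04 + 300×0.03 + 296×0.25 = 95.000 sabins.
V = 25·12·4 = 1200 m³.
T = 0.161 V/A = 0.161·1200/95.000 = 2.034 s.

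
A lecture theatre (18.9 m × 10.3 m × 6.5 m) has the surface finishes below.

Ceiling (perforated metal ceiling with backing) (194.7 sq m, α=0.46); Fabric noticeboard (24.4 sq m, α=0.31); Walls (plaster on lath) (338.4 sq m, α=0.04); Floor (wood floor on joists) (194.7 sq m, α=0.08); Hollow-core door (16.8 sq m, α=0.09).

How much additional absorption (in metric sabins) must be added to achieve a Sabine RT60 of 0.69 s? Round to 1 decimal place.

167.5 sabins

Summing Sᵢαᵢ: 89.562 + 7.564 + 13.536 + 15.576 + 1.512 → A₁ = 127.750 sabins.
V = 1265.355 m³. Required absorption A₂ = 0.161 × 1265.355 / 0.69 = 295.250 sabins.
Shortfall: 295.250 − 127.750 = 167.5 sabins.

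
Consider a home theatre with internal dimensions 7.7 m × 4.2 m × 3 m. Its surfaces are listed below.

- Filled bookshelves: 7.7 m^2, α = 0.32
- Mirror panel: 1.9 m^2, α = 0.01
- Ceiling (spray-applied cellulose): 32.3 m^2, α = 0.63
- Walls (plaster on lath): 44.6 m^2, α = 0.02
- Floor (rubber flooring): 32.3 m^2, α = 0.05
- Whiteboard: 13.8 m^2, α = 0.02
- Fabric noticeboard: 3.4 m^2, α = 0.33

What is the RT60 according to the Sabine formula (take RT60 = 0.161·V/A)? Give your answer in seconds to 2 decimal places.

A = Σ Sᵢαᵢ = 7.7·0.32 + 1.9·0.01 + 32.3·0.63 + 44.6·0.02 + 32.3·0.05 + 13.8·0.02 + 3.4·0.33 = 26.737 sabins.
V = 7.7·4.2·3 = 97.02 m³.
RT60 = 0.161 · V / A = 0.161 × 97.02 / 26.737 = 0.58 s.

0.58 sec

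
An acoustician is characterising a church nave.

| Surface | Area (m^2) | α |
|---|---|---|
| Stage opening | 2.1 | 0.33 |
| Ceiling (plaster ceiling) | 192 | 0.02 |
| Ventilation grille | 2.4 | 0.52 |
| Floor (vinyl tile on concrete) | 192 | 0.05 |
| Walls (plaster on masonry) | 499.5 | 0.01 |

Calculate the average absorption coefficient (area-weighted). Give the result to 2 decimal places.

Total surface area S = 888.0 m^2.
A = 2.1×0.33 + 192×0.02 + 2.4×0.52 + 192×0.05 + 499.5×0.01 = 20.376 sabins.
ᾱ = A/S = 0.02.

0.02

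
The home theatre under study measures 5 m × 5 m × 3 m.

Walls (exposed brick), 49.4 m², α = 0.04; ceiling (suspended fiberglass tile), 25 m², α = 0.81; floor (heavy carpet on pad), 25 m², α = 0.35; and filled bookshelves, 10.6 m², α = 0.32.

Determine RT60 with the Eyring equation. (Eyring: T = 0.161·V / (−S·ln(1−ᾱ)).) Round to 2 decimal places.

Total surface area S = 49.4 + 25 + 25 + 10.6 = 110.0 m².
Absorption A = 49.4·0.04 + 25·0.81 + 25·0.35 + 10.6·0.32 = 34.368 sabins.
Mean coefficient ᾱ = A/S = 0.3124.
−S·ln(1−ᾱ) = −110.0 × ln(1 − 0.3124) = 41.200.
V = 5 × 5 × 3 = 75 m³.
RT60 = 0.161 × 75 / 41.200 = 0.29 s.

0.29 s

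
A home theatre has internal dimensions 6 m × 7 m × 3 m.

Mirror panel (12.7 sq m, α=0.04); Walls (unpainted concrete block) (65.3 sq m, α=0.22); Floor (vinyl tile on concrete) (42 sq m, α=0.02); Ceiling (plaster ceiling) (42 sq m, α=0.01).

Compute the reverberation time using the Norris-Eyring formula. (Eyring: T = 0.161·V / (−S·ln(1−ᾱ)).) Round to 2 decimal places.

Total surface area S = 12.7 + 65.3 + 42 + 42 = 162.0 sq m.
Σ(Sᵢαᵢ) = 12.7×0.04 + 65.3×0.22 + 42×0.02 + 42×0.01 = 16.134.
ᾱ = 16.134 / 162.0 = 0.0996.
Eyring denominator: −S ln(1−ᾱ) = 16.996.
V = 6 × 7 × 3 = 126 m³.
T = 0.161·V/[−S·ln(1−ᾱ)] = 0.161·126/16.996 = 1.19 s.

1.19 sec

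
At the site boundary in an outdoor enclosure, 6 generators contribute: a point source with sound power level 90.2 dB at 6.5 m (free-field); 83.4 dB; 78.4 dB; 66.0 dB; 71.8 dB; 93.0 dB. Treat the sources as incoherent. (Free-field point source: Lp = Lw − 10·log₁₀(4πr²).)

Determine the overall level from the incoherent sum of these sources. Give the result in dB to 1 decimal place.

93.6 dB

Source at 6.5 m: Lp = 90.2 − 10·log₁₀(4π·6.5²) = 90.2 − 10·log₁₀(530.929) = 62.9 dB.
Converting to relative power and adding: 10^(62.9/10) + 10^(83.4/10) + 10^(78.4/10) + 10^(66.0/10) + 10^(71.8/10) + 10^(93.0/10) = 2.304e+09.
L_total = 10·log₁₀(2.304e+09) = 93.6 dB.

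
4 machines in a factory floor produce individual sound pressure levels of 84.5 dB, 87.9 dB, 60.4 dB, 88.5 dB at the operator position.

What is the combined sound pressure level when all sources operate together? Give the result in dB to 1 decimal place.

92.1 dB

Sum in the linear (power) domain: Σ 10^(Lᵢ/10) = 10^(84.5/10) + 10^(87.9/10) + 10^(60.4/10) + 10^(88.5/10) = 1.607e+09.
Back to dB: 10·log₁₀ Σ = 92.1 dB.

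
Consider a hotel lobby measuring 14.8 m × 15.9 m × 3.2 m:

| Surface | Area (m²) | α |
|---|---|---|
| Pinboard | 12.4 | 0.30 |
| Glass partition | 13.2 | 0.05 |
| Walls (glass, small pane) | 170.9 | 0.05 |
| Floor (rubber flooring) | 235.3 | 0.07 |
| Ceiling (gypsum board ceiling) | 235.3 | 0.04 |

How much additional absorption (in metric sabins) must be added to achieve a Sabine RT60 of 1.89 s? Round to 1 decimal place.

Equivalent absorption area: A₁ = 12.4·0.30 + 13.2·0.05 + 170.9·0.05 + 235.3·0.07 + 235.3·0.04 = 38.808 m².
For T = 1.89 s, need A₂ = 0.161·V/T = 0.161·753.024/1.89 = 64.146 sabins.
ΔA = A₂ − A₁ = 64.146 − 38.808 = 25.3 sabins.

25.3 sabins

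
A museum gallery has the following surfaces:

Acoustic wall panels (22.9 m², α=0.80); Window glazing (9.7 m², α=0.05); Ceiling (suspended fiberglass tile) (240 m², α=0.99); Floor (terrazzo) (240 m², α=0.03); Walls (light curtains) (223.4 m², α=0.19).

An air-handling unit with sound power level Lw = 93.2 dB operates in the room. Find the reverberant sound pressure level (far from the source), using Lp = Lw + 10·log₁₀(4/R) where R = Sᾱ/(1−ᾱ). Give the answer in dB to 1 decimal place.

72.0 dB

Σ(Sᵢαᵢ) = 22.9×0.80 + 9.7×0.05 + 240×0.99 + 240×0.03 + 223.4×0.19 = 306.051; total area S = 736.0 m².
ᾱ = 306.051/736.0 = 0.4158; R = Sᾱ/(1−ᾱ) = 306.051/(1−0.4158) = 523.881 m².
Lp = Lw + 10 log₁₀(4/R) = 93.2 -21.17 = 72.0 dB.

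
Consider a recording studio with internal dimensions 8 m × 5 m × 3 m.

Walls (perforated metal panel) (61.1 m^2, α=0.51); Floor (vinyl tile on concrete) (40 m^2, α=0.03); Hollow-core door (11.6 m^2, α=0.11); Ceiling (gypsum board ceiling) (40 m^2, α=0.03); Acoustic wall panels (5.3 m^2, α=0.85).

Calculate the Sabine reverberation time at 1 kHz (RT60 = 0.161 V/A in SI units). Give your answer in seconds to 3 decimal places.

Equivalent absorption area: A = 61.1*0.51 + 40*0.03 + 11.6*0.11 + 40*0.03 + 5.3*0.85 = 39.342 m^2.
Volume V = 8 × 5 × 3 = 120 m³.
RT60 = 0.161 · V / A = 0.161 × 120 / 39.342 = 0.491 s.

0.491 s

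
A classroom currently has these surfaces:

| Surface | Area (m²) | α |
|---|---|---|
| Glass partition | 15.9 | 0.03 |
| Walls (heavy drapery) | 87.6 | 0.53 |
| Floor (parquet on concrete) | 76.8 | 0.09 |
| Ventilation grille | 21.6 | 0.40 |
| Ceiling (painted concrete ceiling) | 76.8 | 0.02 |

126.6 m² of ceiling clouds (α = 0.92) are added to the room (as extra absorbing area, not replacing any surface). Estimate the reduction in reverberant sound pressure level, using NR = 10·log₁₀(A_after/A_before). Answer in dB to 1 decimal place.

Total absorption A_before = 15.9×0.03 + 87.6×0.53 + 76.8×0.09 + 21.6×0.40 + 76.8×0.02
  = 0.477 + 46.428 + 6.912 + 8.640 + 1.536 = 63.993 m² sabins.
Added absorption = 126.6 × 0.92 = 116.472 sabins.
New total A_after = 180.465 sabins.
Reduction = 10 log₁₀(A_after/A_before) = 10 log₁₀(2.8201) = 4.5 dB.

4.5 dB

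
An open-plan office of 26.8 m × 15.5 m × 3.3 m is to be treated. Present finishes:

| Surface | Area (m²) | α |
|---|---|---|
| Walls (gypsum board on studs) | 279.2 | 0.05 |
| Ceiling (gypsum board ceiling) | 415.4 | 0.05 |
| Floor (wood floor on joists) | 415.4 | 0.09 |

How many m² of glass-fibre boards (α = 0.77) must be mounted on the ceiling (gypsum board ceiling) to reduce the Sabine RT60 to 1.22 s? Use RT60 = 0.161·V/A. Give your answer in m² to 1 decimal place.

A₁ = Σ Sᵢαᵢ = 279.2×0.05 + 415.4×0.05 + 415.4×0.09 = 72.116 sabins.
V = 1370.82 m³. Target absorption A₂ = 0.161 × 1370.82 / 1.22 = 180.903 sabins.
ΔA needed = 180.903 − 72.116 = 108.787 sabins.
Net gain per m²: Δα = 0.77 − 0.05 = 0.72.
Panel area = 108.787 / 0.72 = 151.1 m².

151.1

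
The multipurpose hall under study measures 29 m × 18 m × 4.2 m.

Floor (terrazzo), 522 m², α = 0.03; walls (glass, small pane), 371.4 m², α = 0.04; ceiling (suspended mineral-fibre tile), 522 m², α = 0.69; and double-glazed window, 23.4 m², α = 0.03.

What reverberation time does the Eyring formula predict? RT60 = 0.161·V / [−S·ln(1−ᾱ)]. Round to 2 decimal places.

S = Σ Sᵢ = 1438.8 m².
Σ(Sᵢαᵢ) = 522·0.03 + 371.4·0.04 + 522·0.69 + 23.4·0.03 = 391.398.
ᾱ = 391.398 / 1438.8 = 0.2720.
Eyring denominator: −S ln(1−ᾱ) = 456.753.
V = 29 × 18 × 4.2 = 2192.4 m³.
RT60 = 0.161 × 2192.4 / 456.753 = 0.77 s.

0.77 s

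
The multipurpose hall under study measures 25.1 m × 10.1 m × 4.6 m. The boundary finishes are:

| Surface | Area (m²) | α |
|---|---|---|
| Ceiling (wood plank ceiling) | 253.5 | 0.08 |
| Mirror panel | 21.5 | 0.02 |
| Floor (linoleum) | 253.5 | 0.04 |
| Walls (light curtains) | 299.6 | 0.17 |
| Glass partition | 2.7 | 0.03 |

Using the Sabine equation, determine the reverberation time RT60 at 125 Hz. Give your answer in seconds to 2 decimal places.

Summing Sᵢαᵢ: 20.280 + 0.430 + 10.140 + 50.932 + 0.081 → A = 81.863 sabins.
V = 25.1·10.1·4.6 = 1166.146 m³.
Sabine: RT60 = 0.161 × 1166.146 / 81.863 = 2.29 s.

2.29 s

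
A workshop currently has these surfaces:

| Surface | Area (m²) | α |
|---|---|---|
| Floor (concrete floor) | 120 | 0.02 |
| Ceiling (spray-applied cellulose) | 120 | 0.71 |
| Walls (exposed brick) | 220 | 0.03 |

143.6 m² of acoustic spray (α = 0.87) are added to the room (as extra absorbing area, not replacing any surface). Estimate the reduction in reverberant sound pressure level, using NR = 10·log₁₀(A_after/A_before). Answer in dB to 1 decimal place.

3.7 dB

Equivalent absorption area: A_before = 120·0.02 + 120·0.71 + 220·0.03 = 94.200 m².
Treatment contributes 143.6·0.87 = 124.932 sabins.
A_after = 94.200 + 124.932 = 219.132 sabins.
Reduction = 10 log₁₀(A_after/A_before) = 10 log₁₀(2.3262) = 3.7 dB.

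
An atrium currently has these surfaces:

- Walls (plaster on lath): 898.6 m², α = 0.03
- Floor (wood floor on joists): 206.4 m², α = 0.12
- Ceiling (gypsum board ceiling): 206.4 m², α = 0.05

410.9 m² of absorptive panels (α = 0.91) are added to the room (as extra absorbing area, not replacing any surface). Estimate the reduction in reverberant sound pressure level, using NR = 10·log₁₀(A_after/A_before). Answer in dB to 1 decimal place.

8.5 dB

Equivalent absorption area: A_before = 898.6·0.03 + 206.4·0.12 + 206.4·0.05 = 62.046 m².
Added absorption = 410.9 × 0.91 = 373.919 sabins.
New total A_after = 435.965 sabins.
NR = 10·log₁₀(435.965/62.046) = 8.5 dB.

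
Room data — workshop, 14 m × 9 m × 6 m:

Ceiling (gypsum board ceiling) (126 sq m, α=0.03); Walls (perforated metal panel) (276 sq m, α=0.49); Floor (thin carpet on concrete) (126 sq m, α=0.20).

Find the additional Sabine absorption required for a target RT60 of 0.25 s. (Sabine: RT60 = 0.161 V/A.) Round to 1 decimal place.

322.6 sabins

A₁ = Σ Sᵢαᵢ = 126·0.03 + 276·0.49 + 126·0.20 = 164.220 sabins.
Target A₂ = 0.161·756/0.25 = 486.864 sabins (V = 756 m³).
ΔA = A₂ − A₁ = 486.864 − 164.220 = 322.6 sabins.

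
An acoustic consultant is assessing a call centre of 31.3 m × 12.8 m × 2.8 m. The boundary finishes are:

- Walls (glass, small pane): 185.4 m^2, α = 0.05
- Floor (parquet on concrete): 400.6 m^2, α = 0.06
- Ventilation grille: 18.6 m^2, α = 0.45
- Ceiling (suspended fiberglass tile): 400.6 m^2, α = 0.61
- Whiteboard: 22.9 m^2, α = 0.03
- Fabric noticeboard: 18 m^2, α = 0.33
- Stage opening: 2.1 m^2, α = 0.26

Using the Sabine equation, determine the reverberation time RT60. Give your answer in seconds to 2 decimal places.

Total absorption A = 185.4×0.05 + 400.6×0.06 + 18.6×0.45 + 400.6×0.61 + 22.9×0.03 + 18×0.33 + 2.1×0.26
  = 9.270 + 24.036 + 8.370 + 244.366 + 0.687 + 5.940 + 0.546 = 293.215 m^2 sabins.
V = 31.3·12.8·2.8 = 1121.792 m³.
T = 0.161 V/A = 0.161·1121.792/293.215 = 0.62 s.

0.62 sec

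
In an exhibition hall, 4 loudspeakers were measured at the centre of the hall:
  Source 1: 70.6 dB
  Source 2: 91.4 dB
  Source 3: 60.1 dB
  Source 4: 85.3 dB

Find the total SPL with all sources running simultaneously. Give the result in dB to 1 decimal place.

92.4 dB

Σ 10^(Lᵢ/10) = 1.732e+09.
L_total = 10·log₁₀(1.732e+09) = 92.4 dB.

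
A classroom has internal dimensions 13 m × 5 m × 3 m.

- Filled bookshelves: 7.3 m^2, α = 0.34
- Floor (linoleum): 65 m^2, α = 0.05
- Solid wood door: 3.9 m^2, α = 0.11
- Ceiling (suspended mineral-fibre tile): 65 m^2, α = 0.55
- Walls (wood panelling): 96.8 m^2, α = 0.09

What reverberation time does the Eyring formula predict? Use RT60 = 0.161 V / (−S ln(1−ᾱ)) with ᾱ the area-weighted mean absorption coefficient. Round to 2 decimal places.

S = Σ Sᵢ = 238.0 m^2.
Σ(Sᵢαᵢ) = 7.3×0.34 + 65×0.05 + 3.9×0.11 + 65×0.55 + 96.8×0.09 = 50.623.
ᾱ = 50.623 / 238.0 = 0.2127.
−S·ln(1−ᾱ) = −238.0 × ln(1 − 0.2127) = 56.917.
V = 13 × 5 × 3 = 195 m³.
T = 0.161·V/[−S·ln(1−ᾱ)] = 0.161·195/56.917 = 0.55 s.

0.55 s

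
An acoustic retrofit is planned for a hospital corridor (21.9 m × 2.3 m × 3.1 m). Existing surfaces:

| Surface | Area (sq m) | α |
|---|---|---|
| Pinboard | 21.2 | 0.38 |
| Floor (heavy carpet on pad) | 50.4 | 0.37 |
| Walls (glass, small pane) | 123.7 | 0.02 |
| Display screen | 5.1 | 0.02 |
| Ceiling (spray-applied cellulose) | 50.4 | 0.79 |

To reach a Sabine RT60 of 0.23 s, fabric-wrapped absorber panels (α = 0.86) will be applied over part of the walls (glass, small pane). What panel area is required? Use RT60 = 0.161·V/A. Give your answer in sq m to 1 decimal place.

47.9

Total absorption A₁ = 21.2*0.38 + 50.4*0.37 + 123.7*0.02 + 5.1*0.02 + 50.4*0.79
  = 8.056 + 18.648 + 2.474 + 0.102 + 39.816 = 69.096 sq m sabins.
Required A₂ = 0.161·156.147/0.23 = 109.303 sabins.
Absorption to add: 109.303 − 69.096 = 40.207 sabins.
Each sq m of panel replacing the walls (glass, small pane) adds (0.86 − 0.02) = 0.84 sabins.
Area = ΔA/Δα = 40.207/0.84 = 47.9 sq m.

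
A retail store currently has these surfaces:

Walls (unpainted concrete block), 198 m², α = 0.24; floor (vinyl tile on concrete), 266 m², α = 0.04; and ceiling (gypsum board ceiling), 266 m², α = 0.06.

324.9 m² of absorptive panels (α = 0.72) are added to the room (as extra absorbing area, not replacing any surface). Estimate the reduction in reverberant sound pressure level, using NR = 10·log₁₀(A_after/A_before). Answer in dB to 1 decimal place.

Summing Sᵢαᵢ: 47.520 + 10.640 + 15.960 → A_before = 74.120 sabins.
Added absorption = 324.9 × 0.72 = 233.928 sabins.
A_after = 74.120 + 233.928 = 308.048 sabins.
Reduction = 10 log₁₀(A_after/A_before) = 10 log₁₀(4.1561) = 6.2 dB.

6.2 dB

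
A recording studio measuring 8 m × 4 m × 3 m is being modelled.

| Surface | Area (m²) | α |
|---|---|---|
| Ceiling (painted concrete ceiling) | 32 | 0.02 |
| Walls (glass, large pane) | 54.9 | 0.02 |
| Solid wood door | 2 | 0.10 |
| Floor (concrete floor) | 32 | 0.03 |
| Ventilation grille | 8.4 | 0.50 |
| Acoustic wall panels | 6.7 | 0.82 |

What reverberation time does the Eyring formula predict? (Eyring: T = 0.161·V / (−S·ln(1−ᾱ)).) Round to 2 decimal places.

1.17 s

Total surface area S = 32 + 54.9 + 2 + 32 + 8.4 + 6.7 = 136.0 m².
Absorption A = 32×0.02 + 54.9×0.02 + 2×0.10 + 32×0.03 + 8.4×0.50 + 6.7×0.82 = 12.592 sabins.
Mean coefficient ᾱ = A/S = 0.0926.
−S·ln(1−ᾱ) = −136.0 × ln(1 − 0.0926) = 13.215.
V = 8 × 4 × 3 = 96 m³.
RT60 = 0.161 × 96 / 13.215 = 1.17 s.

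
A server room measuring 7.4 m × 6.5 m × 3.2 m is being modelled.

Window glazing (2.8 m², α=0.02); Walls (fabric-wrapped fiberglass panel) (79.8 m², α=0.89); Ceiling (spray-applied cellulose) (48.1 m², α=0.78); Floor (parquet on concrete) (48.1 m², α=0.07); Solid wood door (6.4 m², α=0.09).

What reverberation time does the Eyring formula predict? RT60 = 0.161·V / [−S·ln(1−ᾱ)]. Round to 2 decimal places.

0.14 sec

S = Σ Sᵢ = 185.2 m².
Σ(Sᵢαᵢ) = 2.8·0.02 + 79.8·0.89 + 48.1·0.78 + 48.1·0.07 + 6.4·0.09 = 112.539.
ᾱ = 112.539 / 185.2 = 0.6077.
Eyring denominator: −S ln(1−ᾱ) = 173.297.
V = 7.4 × 6.5 × 3.2 = 153.92 m³.
RT60 = 0.161 × 153.92 / 173.297 = 0.14 s.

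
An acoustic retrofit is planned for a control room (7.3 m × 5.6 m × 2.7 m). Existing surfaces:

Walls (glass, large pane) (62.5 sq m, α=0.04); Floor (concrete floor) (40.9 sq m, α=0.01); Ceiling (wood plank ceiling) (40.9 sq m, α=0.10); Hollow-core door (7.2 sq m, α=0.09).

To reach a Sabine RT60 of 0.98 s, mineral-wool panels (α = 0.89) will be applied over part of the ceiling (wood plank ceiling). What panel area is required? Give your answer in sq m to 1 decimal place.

13.3

Total absorption A₁ = 62.5*0.04 + 40.9*0.01 + 40.9*0.10 + 7.2*0.09
  = 2.500 + 0.409 + 4.090 + 0.648 = 7.647 sq m sabins.
V = 110.376 m³. Target absorption A₂ = 0.161 × 110.376 / 0.98 = 18.133 sabins.
ΔA needed = 18.133 − 7.647 = 10.486 sabins.
Net gain per sq m: Δα = 0.89 − 0.10 = 0.79.
Panel area = 10.486 / 0.79 = 13.3 sq m.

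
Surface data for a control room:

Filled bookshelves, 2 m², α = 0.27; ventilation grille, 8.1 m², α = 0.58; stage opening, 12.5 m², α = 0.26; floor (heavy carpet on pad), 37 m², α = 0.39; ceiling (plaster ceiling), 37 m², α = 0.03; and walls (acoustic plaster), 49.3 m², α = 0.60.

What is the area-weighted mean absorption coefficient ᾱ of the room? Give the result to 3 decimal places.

Total surface area S = 145.9 m².
A = 2*0.27 + 8.1*0.58 + 12.5*0.26 + 37*0.39 + 37*0.03 + 49.3*0.60 = 53.608 sabins.
ᾱ = 53.608 / 145.9 = 0.367.

0.367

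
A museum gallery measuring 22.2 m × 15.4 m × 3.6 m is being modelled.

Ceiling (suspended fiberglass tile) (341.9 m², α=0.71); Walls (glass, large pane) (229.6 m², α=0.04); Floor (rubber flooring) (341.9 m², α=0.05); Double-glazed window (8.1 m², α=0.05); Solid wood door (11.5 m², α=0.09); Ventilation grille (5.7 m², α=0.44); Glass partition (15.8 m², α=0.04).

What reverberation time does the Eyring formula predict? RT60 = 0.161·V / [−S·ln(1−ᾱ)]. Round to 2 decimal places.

0.61 sec

S = Σ Sᵢ = 954.5 m².
Σ(Sᵢαᵢ) = 341.9×0.71 + 229.6×0.04 + 341.9×0.05 + 8.1×0.05 + 11.5×0.09 + 5.7×0.44 + 15.8×0.04 = 273.608.
ᾱ = 273.608 / 954.5 = 0.2867.
Eyring denominator: −S ln(1−ᾱ) = 322.481.
V = 22.2 × 15.4 × 3.6 = 1230.768 m³.
T = 0.161·V/[−S·ln(1−ᾱ)] = 0.161·1230.768/322.481 = 0.61 s.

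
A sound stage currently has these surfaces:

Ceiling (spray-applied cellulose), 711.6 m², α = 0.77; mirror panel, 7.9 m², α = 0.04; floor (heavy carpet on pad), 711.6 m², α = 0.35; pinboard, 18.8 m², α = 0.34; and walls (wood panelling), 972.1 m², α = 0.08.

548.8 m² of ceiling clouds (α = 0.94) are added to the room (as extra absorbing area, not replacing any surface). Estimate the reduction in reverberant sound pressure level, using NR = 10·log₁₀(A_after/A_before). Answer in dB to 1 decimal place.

A_before = Σ Sᵢαᵢ = 711.6*0.77 + 7.9*0.04 + 711.6*0.35 + 18.8*0.34 + 972.1*0.08 = 881.468 sabins.
Treatment contributes 548.8·0.94 = 515.872 sabins.
A_after = 881.468 + 515.872 = 1397.340 sabins.
Reduction = 10 log₁₀(A_after/A_before) = 10 log₁₀(1.5852) = 2.0 dB.

2.0 dB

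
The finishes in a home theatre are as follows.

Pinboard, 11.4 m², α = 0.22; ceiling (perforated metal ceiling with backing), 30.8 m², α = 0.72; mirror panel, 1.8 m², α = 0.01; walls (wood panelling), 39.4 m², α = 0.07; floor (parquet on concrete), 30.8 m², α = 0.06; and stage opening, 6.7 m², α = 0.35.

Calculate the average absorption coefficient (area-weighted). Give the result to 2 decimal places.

0.26

S = Σ Sᵢ = 11.4 + 30.8 + 1.8 + 39.4 + 30.8 + 6.7 = 120.9 m².
A = 11.4*0.22 + 30.8*0.72 + 1.8*0.01 + 39.4*0.07 + 30.8*0.06 + 6.7*0.35 = 31.653 sabins.
ᾱ = 31.653 / 120.9 = 0.26.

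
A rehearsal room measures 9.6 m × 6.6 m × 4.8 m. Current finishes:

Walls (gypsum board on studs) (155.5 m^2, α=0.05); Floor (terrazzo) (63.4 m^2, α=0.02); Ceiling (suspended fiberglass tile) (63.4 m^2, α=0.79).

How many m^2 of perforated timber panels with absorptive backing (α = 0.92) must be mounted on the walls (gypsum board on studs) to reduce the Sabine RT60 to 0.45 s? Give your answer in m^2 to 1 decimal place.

57.1

A₁ = Σ Sᵢαᵢ = 155.5×0.05 + 63.4×0.02 + 63.4×0.79 = 59.129 sabins.
Required A₂ = 0.161·304.128/0.45 = 108.810 sabins.
Absorption to add: 108.810 − 59.129 = 49.681 sabins.
Net gain per m^2: Δα = 0.92 − 0.05 = 0.87.
Panel area = 49.681 / 0.87 = 57.1 m^2.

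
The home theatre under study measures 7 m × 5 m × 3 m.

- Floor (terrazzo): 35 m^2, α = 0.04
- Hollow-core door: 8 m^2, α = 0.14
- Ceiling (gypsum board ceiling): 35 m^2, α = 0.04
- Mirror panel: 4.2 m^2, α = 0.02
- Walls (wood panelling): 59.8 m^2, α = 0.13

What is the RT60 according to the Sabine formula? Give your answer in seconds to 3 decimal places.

1.435 s

Equivalent absorption area: A = 35*0.04 + 8*0.14 + 35*0.04 + 4.2*0.02 + 59.8*0.13 = 11.778 m^2.
V = 7·5·3 = 105 m³.
RT60 = 0.161 · V / A = 0.161 × 105 / 11.778 = 1.435 s.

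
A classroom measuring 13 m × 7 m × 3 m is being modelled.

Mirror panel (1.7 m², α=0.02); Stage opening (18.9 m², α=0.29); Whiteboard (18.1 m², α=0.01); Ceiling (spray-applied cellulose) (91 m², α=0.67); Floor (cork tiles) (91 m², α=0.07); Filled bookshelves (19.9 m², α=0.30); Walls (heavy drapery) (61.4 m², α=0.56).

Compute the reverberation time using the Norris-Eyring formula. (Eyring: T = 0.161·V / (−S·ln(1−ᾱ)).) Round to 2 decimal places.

Total surface area S = 1.7 + 18.9 + 18.1 + 91 + 91 + 19.9 + 61.4 = 302.0 m².
Σ(Sᵢαᵢ) = 1.7×0.02 + 18.9×0.29 + 18.1×0.01 + 91×0.67 + 91×0.07 + 19.9×0.30 + 61.4×0.56 = 113.390.
Mean coefficient ᾱ = A/S = 0.3755.
−S·ln(1−ᾱ) = −302.0 × ln(1 − 0.3755) = 142.183.
V = 13 × 7 × 3 = 273 m³.
T = 0.161·V/[−S·ln(1−ᾱ)] = 0.161·273/142.183 = 0.31 s.

0.31 seconds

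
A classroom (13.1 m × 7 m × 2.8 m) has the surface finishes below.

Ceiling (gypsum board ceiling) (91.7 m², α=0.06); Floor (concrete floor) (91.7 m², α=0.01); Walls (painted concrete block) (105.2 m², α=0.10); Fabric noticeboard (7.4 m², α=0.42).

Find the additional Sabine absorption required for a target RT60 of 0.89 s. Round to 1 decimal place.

26.4 sabins

Summing Sᵢαᵢ: 5.502 + 0.917 + 10.520 + 3.108 → A₁ = 20.047 sabins.
V = 256.76 m³. Required absorption A₂ = 0.161 × 256.76 / 0.89 = 46.448 sabins.
Additional absorption ΔA = 46.448 − 20.047 = 26.4 sabins.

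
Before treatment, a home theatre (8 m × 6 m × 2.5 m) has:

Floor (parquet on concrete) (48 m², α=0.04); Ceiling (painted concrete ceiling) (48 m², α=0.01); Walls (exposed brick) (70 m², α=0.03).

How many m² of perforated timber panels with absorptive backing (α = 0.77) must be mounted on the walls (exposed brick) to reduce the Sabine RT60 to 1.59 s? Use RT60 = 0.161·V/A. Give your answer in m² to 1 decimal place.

10.3

Equivalent absorption area: A₁ = 48·0.04 + 48·0.01 + 70·0.03 = 4.500 m².
V = 120 m³. Target absorption A₂ = 0.161 × 120 / 1.59 = 12.151 sabins.
ΔA needed = 12.151 − 4.500 = 7.651 sabins.
Each m² of panel replacing the walls (exposed brick) adds (0.77 − 0.03) = 0.74 sabins.
Panel area = 7.651 / 0.74 = 10.3 m².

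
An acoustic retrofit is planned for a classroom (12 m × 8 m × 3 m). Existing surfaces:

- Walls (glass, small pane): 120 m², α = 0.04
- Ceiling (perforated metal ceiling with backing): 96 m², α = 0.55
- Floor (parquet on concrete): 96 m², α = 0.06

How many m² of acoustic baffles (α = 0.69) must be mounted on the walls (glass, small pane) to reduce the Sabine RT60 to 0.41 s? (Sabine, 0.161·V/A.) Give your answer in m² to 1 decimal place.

76.5

Total absorption A₁ = 120*0.04 + 96*0.55 + 96*0.06
  = 4.800 + 52.800 + 5.760 = 63.360 m² sabins.
V = 288 m³. Target absorption A₂ = 0.161 × 288 / 0.41 = 113.093 sabins.
Absorption to add: 113.093 − 63.360 = 49.733 sabins.
Each m² of panel replacing the walls (glass, small pane) adds (0.69 − 0.04) = 0.65 sabins.
Panel area = 49.733 / 0.65 = 76.5 m².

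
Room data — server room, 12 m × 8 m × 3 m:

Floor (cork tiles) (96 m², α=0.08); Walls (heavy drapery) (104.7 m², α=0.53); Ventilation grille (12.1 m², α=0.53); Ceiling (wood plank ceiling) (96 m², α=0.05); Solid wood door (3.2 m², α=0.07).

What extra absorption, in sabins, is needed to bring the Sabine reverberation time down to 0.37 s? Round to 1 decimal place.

Summing Sᵢαᵢ: 7.680 + 55.491 + 6.413 + 4.800 + 0.224 → A₁ = 74.608 sabins.
For T = 0.37 s, need A₂ = 0.161·V/T = 0.161·288/0.37 = 125.319 sabins.
ΔA = A₂ − A₁ = 125.319 − 74.608 = 50.7 sabins.

50.7 sabins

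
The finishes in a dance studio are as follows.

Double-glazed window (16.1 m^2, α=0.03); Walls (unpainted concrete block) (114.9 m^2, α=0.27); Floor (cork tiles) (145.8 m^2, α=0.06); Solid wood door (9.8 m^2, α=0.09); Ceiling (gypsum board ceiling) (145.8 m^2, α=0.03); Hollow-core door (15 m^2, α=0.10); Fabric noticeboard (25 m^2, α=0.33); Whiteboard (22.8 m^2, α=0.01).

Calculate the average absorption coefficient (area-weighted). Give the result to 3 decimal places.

S = Σ Sᵢ = 16.1 + 114.9 + 145.8 + 9.8 + 145.8 + 15 + 25 + 22.8 = 495.2 m^2.
Σ(Sᵢαᵢ) = 16.1×0.03 + 114.9×0.27 + 145.8×0.06 + 9.8×0.09 + 145.8×0.03 + 15×0.10 + 25×0.33 + 22.8×0.01 = 55.488.
ᾱ = A/S = 0.112.

0.112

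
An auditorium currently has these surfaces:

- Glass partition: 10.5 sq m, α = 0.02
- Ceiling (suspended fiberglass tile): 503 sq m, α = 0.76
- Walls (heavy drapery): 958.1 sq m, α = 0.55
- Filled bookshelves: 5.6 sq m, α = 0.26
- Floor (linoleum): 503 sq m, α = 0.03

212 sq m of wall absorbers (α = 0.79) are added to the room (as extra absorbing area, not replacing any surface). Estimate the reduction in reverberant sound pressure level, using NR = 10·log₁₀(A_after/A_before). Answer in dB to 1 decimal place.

Equivalent absorption area: A_before = 10.5·0.02 + 503·0.76 + 958.1·0.55 + 5.6·0.26 + 503·0.03 = 925.991 sq m.
Treatment contributes 212·0.79 = 167.480 sabins.
New total A_after = 1093.471 sabins.
Reduction = 10 log₁₀(A_after/A_before) = 10 log₁₀(1.1809) = 0.7 dB.

0.7 dB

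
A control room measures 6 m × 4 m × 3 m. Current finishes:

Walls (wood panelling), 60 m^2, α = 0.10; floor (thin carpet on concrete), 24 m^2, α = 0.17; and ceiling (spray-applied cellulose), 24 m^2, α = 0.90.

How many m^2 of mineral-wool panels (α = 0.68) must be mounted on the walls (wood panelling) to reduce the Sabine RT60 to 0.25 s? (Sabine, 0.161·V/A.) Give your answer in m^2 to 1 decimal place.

25.3

Summing Sᵢαᵢ: 6.000 + 4.080 + 21.600 → A₁ = 31.680 sabins.
V = 72 m³. Target absorption A₂ = 0.161 × 72 / 0.25 = 46.368 sabins.
Absorption to add: 46.368 − 31.680 = 14.688 sabins.
Each m^2 of panel replacing the walls (wood panelling) adds (0.68 − 0.10) = 0.58 sabins.
Panel area = 14.688 / 0.58 = 25.3 m^2.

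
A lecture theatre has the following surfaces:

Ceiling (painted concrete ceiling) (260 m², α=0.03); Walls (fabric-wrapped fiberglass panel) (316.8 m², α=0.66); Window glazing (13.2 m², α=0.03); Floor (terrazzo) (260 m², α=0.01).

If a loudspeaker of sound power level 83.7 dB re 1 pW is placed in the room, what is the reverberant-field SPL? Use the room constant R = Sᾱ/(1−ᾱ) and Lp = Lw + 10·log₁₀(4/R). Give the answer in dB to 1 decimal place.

Σ(Sᵢαᵢ) = 260×0.03 + 316.8×0.66 + 13.2×0.03 + 260×0.01 = 219.884; total area S = 850.0 m².
ᾱ = 219.884/850.0 = 0.2587; R = Sᾱ/(1−ᾱ) = 219.884/(1−0.2587) = 296.619 m².
Lp = Lw + 10 log₁₀(4/R) = 83.7 -18.70 = 65.0 dB.

65.0 dB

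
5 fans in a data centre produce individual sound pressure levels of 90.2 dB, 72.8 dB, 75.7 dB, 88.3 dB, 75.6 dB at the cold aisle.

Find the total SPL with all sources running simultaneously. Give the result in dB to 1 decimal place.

92.6 dB

Σ 10^(Lᵢ/10) = 1.816e+09.
Back to dB: 10·log₁₀ Σ = 92.6 dB.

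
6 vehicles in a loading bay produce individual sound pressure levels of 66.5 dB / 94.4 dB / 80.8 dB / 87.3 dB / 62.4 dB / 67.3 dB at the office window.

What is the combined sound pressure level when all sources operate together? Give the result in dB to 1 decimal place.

Sum in the linear (power) domain: Σ 10^(Lᵢ/10) = 10^(66.5/10) + 10^(94.4/10) + 10^(80.8/10) + 10^(87.3/10) + 10^(62.4/10) + 10^(67.3/10) = 3.423e+09.
Combined level = 10 log₁₀(3.423e+09) = 95.3 dB.

95.3 dB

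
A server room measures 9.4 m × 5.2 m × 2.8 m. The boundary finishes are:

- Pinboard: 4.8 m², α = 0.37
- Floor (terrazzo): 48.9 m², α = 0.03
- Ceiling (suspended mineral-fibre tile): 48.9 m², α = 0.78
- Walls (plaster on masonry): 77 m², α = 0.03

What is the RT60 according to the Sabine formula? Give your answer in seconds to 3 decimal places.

0.504 seconds

Equivalent absorption area: A = 4.8×0.37 + 48.9×0.03 + 48.9×0.78 + 77×0.03 = 43.695 m².
Volume V = 9.4 × 5.2 × 2.8 = 136.864 m³.
RT60 = 0.161 · V / A = 0.161 × 136.864 / 43.695 = 0.504 s.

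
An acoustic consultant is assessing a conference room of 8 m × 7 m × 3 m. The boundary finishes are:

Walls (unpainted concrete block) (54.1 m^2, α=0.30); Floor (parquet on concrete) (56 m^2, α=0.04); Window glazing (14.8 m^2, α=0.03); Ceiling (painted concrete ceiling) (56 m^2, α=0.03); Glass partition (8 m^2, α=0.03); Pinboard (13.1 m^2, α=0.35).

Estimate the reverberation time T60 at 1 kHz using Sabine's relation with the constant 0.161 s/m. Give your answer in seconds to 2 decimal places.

Equivalent absorption area: A = 54.1·0.30 + 56·0.04 + 14.8·0.03 + 56·0.03 + 8·0.03 + 13.1·0.35 = 25.419 m^2.
V = 8·7·3 = 168 m³.
Sabine: RT60 = 0.161 × 168 / 25.419 = 1.06 s.

1.06 seconds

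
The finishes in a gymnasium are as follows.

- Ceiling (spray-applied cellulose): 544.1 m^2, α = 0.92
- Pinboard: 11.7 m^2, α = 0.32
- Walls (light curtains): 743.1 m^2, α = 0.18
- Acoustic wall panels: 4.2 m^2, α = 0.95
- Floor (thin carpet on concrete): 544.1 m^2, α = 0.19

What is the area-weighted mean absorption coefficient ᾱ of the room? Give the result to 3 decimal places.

S = Σ Sᵢ = 544.1 + 11.7 + 743.1 + 4.2 + 544.1 = 1847.2 m^2.
Weighted sum Σ Sα = 745.443.
ᾱ = 745.443 / 1847.2 = 0.404.

0.404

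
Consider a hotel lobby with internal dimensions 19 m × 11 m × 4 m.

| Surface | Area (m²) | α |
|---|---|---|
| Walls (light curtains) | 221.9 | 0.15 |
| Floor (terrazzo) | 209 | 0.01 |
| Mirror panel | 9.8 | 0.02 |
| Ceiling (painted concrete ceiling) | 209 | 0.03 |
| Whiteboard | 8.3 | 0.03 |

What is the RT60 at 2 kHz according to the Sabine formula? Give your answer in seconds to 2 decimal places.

3.20 seconds

A = Σ Sᵢαᵢ = 221.9*0.15 + 209*0.01 + 9.8*0.02 + 209*0.03 + 8.3*0.03 = 42.090 sabins.
Volume V = 19 × 11 × 4 = 836 m³.
Sabine: RT60 = 0.161 × 836 / 42.090 = 3.20 s.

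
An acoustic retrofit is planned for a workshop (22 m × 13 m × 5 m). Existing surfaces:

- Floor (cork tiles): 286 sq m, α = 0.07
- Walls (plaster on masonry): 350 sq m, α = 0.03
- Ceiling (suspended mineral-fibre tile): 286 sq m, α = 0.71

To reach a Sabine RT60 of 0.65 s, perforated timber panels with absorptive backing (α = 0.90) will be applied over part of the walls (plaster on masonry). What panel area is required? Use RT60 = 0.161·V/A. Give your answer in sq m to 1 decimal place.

138.6

Equivalent absorption area: A₁ = 286*0.07 + 350*0.03 + 286*0.71 = 233.580 sq m.
Required A₂ = 0.161·1430/0.65 = 354.200 sabins.
Absorption to add: 354.200 − 233.580 = 120.620 sabins.
Net gain per sq m: Δα = 0.90 − 0.03 = 0.87.
Area = ΔA/Δα = 120.620/0.87 = 138.6 sq m.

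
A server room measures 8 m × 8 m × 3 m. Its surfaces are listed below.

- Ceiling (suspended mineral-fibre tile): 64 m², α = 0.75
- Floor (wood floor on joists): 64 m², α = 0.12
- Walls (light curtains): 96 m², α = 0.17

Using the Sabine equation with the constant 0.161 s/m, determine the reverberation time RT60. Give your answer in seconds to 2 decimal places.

A = Σ Sᵢαᵢ = 64×0.75 + 64×0.12 + 96×0.17 = 72.000 sabins.
Volume V = 8 × 8 × 3 = 192 m³.
T = 0.161 V/A = 0.161·192/72.000 = 0.43 s.

0.43 s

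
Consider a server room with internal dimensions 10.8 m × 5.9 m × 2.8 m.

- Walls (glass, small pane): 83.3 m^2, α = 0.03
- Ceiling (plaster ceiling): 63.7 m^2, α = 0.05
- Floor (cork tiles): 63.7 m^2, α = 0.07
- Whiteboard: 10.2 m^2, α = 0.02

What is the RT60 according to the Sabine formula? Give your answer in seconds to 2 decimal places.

Equivalent absorption area: A = 83.3×0.03 + 63.7×0.05 + 63.7×0.07 + 10.2×0.02 = 10.347 m^2.
Room volume: 178.416 m³.
Sabine: RT60 = 0.161 × 178.416 / 10.347 = 2.78 s.

2.78 seconds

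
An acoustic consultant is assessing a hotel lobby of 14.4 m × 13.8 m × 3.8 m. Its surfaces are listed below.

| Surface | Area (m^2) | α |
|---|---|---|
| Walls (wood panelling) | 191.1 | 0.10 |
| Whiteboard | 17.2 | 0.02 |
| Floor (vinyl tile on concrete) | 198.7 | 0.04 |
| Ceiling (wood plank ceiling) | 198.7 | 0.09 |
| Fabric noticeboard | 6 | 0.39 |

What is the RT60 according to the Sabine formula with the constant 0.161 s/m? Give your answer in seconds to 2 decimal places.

2.55 s

A = Σ Sᵢαᵢ = 191.1×0.10 + 17.2×0.02 + 198.7×0.04 + 198.7×0.09 + 6×0.39 = 47.625 sabins.
Volume V = 14.4 × 13.8 × 3.8 = 755.136 m³.
Sabine: RT60 = 0.161 × 755.136 / 47.625 = 2.55 s.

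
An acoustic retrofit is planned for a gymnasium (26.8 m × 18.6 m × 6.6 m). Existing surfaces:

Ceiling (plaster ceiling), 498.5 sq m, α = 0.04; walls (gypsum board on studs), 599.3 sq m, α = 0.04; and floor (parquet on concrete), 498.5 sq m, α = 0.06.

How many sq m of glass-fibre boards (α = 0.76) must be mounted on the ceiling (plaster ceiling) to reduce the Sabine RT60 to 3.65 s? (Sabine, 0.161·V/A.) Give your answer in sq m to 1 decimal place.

Summing Sᵢαᵢ: 19.940 + 23.972 + 29.910 → A₁ = 73.822 sabins.
Required A₂ = 0.161·3289.968/3.65 = 145.119 sabins.
ΔA needed = 145.119 − 73.822 = 71.297 sabins.
Net gain per sq m: Δα = 0.76 − 0.04 = 0.72.
Area = ΔA/Δα = 71.297/0.72 = 99.0 sq m.

99.0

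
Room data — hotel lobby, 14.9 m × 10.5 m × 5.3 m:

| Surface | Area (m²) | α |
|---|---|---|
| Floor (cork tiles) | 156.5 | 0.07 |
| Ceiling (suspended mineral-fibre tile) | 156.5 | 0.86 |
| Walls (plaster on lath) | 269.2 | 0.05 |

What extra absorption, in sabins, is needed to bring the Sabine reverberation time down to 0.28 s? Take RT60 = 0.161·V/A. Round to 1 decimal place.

317.8 sabins

A₁ = Σ Sᵢαᵢ = 156.5×0.07 + 156.5×0.86 + 269.2×0.05 = 159.005 sabins.
V = 829.185 m³. Required absorption A₂ = 0.161 × 829.185 / 0.28 = 476.781 sabins.
Additional absorption ΔA = 476.781 − 159.005 = 317.8 sabins.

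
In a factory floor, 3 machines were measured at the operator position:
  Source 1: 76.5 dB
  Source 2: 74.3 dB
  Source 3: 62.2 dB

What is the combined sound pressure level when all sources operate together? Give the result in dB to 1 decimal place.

Sum in the linear (power) domain: Σ 10^(Lᵢ/10) = 10^(76.5/10) + 10^(74.3/10) + 10^(62.2/10) = 7.324e+07.
Back to dB: 10·log₁₀ Σ = 78.6 dB.

78.6 dB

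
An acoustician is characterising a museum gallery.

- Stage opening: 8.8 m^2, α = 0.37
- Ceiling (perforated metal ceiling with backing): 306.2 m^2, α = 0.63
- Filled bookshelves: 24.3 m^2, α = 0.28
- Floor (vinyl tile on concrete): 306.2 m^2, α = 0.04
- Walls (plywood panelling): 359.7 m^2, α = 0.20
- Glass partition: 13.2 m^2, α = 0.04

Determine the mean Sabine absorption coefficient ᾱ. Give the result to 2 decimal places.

S = Σ Sᵢ = 8.8 + 306.2 + 24.3 + 306.2 + 359.7 + 13.2 = 1018.4 m^2.
A = 8.8·0.37 + 306.2·0.63 + 24.3·0.28 + 306.2·0.04 + 359.7·0.20 + 13.2·0.04 = 287.682 sabins.
ᾱ = A/S = 0.28.

0.28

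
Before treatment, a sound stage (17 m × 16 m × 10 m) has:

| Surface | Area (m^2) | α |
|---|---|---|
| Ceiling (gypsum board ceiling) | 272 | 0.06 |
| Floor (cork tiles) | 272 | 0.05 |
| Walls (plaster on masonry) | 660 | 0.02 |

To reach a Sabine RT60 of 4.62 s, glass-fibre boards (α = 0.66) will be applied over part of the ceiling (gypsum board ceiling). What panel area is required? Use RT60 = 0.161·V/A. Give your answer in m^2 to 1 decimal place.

86.1

Total absorption A₁ = 272*0.06 + 272*0.05 + 660*0.02
  = 16.320 + 13.600 + 13.200 = 43.120 m^2 sabins.
Required A₂ = 0.161·2720/4.62 = 94.788 sabins.
ΔA needed = 94.788 − 43.120 = 51.668 sabins.
Each m^2 of panel replacing the ceiling (gypsum board ceiling) adds (0.66 − 0.06) = 0.60 sabins.
Panel area = 51.668 / 0.60 = 86.1 m^2.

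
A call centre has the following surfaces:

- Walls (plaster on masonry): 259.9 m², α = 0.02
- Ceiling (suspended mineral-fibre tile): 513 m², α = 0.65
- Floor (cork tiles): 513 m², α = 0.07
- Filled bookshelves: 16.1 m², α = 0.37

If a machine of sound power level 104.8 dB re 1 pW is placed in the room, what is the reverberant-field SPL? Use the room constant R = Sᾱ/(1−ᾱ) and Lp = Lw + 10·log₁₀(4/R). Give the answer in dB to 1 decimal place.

83.5 dB

Σ(Sᵢαᵢ) = 259.9·0.02 + 513·0.65 + 513·0.07 + 16.1·0.37 = 380.515; total area S = 1302.0 m².
ᾱ = 380.515/1302.0 = 0.2923; R = Sᾱ/(1−ᾱ) = 380.515/(1−0.2923) = 537.678 m².
Lp = Lw + 10 log₁₀(4/R) = 104.8 -21.28 = 83.5 dB.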